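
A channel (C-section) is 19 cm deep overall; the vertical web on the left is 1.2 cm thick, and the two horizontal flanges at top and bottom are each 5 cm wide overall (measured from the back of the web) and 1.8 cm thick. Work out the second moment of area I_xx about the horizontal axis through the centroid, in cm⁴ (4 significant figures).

Split into non-overlapping primitives; take the origin at the lower-left of the bounding box.
Web: 1.2 × 19, A = 22.8 cm², y = 9.5 cm, Ī = 685.9 cm⁴.
Top flange (beyond web): 3.8 × 1.8, A = 6.84 cm², y = 18.1 cm, Ī = 1.8468 cm⁴.
Bottom flange (beyond web): 3.8 × 1.8, A = 6.84 cm², y = 0.9 cm, Ī = 1.8468 cm⁴.
By symmetry the centroid is at mid-height, ȳ = 9.5 cm.
Transfer each piece to the horizontal axis through the centroid using Ī + A·d² with d = y − 9.5:
  web: d = 0 cm → contributes +685.9 cm⁴
  top flange (beyond web): d = 8.6 cm → contributes +507.733 cm⁴
  bottom flange (beyond web): d = -8.6 cm → contributes +507.733 cm⁴
Total I = 1701.37 cm⁴.

I_xx ≈ 1701 cm⁴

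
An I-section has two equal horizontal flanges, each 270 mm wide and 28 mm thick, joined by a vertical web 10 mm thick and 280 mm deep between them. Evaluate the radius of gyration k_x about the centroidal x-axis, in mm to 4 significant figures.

k_x ≈ 145.2 mm

Split into non-overlapping primitives; take the origin at the lower-left of the bounding box.
Bottom flange: 270 × 28, A = 7 560 mm², y = 14 mm, Ī = 493 920 mm⁴.
Web: 10 × 280, A = 2 800 mm², y = 168 mm, Ī = 18 293 333 mm⁴.
Top flange: 270 × 28, A = 7 560 mm², y = 322 mm, Ī = 493 920 mm⁴.
By symmetry the centroid is at mid-height, ȳ = 168 mm.
Transfer each piece to the centroidal x-axis using Ī + A·d² with d = y − 168:
  bottom flange: d = -154 mm → contributes +179 786 880 mm⁴
  web: d = 0 mm → contributes +18 293 333 mm⁴
  top flange: d = 154 mm → contributes +179 786 880 mm⁴
Total I = 377 867 093 mm⁴.
Radius of gyration: k = √(I/A) = √(377 867 093 / 17 920) = 145.211 mm.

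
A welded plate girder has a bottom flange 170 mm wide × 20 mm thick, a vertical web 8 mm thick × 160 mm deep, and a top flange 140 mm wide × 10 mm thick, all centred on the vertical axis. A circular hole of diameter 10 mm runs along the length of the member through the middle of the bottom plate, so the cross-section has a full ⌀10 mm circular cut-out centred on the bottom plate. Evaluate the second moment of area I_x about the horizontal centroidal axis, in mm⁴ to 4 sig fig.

I_x ≈ 3.448 × 10⁷ mm⁴

Split into non-overlapping primitives; take the origin at the lower-left of the bounding box.
Bottom plate: 170 × 20, A = 3 400 mm², y = 10 mm, Ī = 113 333 mm⁴.
Web plate: 8 × 160, A = 1 280 mm², y = 100 mm, Ī = 2 730 667 mm⁴.
Top plate: 140 × 10, A = 1 400 mm², y = 185 mm, Ī = 11666.7 mm⁴.
Hole (subtracted): ⌀10, A = 78.5398 mm², y = 10 mm, Ī = 490.874 mm⁴.
Centroid: ȳ = ΣA·y / ΣA = 70.0187 mm.
Transfer each piece to the horizontal centroidal axis using Ī + A·d² with d = y − 70.0187:
  bottom plate: d = -60.0187 mm → contributes +12 360 975 mm⁴
  web plate: d = 29.9813 mm → contributes +3 881 229 mm⁴
  top plate: d = 114.981 mm → contributes +18 520 637 mm⁴
  hole: d = -60.0187 mm → contributes −283 411 mm⁴
Total I = 34 479 430 mm⁴.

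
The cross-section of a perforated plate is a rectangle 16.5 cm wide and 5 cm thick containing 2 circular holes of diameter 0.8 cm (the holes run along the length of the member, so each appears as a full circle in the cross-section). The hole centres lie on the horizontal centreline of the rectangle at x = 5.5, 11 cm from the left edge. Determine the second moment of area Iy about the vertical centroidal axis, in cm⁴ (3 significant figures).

Decompose the section into non-overlapping parts with the origin at the bottom-left of its bounding rectangle.
Plate: 16.5 × 5, A = 82.5 cm², x = 8.25 cm, Ī = 1871.7 cm⁴.
Hole 1 (subtracted): ⌀0.8, A = 0.50265 cm², x = 5.5 cm, Ī = 0.020106 cm⁴.
Hole 2 (subtracted): ⌀0.8, A = 0.50265 cm², x = 11 cm, Ī = 0.020106 cm⁴.
By symmetry the centroid is at mid-width, x̄ = 8.25 cm.
Transfer each piece to the vertical centroidal axis using Ī + A·d² with d = x − 8.25:
  plate: d = 0 cm → contributes +1871.7 cm⁴
  hole 1: d = -2.75 cm → contributes −3.8214 cm⁴
  hole 2: d = 2.75 cm → contributes −3.8214 cm⁴
Total I = 1864.1 cm⁴.

Iy ≈ 1860 cm⁴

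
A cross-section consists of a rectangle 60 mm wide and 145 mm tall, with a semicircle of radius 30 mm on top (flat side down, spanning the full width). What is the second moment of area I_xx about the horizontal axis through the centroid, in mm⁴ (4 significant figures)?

Break the section into simple shapes (no overlaps), measuring from the bottom-left corner of the bounding box.
Rectangular body: 60 × 145, A = 8 700 mm², y = 72.5 mm, Ī = 15 243 125 mm⁴.
Semicircular cap: semicircle r = 30, A = 1413.72 mm², y = 157.732 mm, Ī = 88903.1 mm⁴.
Centroid: ȳ = ΣA·y / ΣA = 84.414 mm.
Transfer each piece to the horizontal axis through the centroid using Ī + A·d² with d = y − 84.414:
  rectangular body: d = -11.914 mm → contributes +16 478 025 mm⁴
  semicircular cap: d = 73.3184 mm → contributes +7 688 468 mm⁴
Total I = 24 166 493 mm⁴.

I_xx ≈ 2.417 × 10⁷ mm⁴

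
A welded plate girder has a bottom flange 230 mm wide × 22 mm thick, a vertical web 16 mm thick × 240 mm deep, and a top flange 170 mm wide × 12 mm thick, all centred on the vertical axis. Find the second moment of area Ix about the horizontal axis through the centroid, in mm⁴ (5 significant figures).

Split into non-overlapping primitives; take the origin at the lower-left of the bounding box.
Bottom plate: 230 × 22, A = 5 060 mm², y = 11 mm, Ī = 204086.7 mm⁴.
Web plate: 16 × 240, A = 3 840 mm², y = 142 mm, Ī = 18 432 000 mm⁴.
Top plate: 170 × 12, A = 2 040 mm², y = 268 mm, Ī = 24 480 mm⁴.
Centroid: ȳ = ΣA·y / ΣA = 104.9049 mm.
Transfer each piece to the horizontal axis through the centroid using Ī + A·d² with d = y − 104.9049:
  bottom plate: d = -93.90494 mm → contributes +44 823 860 mm⁴
  web plate: d = 37.09506 mm → contributes +23 716 008 mm⁴
  top plate: d = 163.0951 mm → contributes +54 288 480 mm⁴
Total I = 122 828 348 mm⁴.

Ix ≈ 1.2283 × 10⁸ mm⁴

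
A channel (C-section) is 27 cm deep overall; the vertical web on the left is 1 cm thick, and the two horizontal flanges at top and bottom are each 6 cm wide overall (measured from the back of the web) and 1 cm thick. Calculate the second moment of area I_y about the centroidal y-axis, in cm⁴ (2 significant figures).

Decompose the section into non-overlapping parts with the origin at the bottom-left of its bounding rectangle.
Web: 1 × 27, A = 27 cm², x = 0.5 cm, Ī = 2.25 cm⁴.
Top flange (beyond web): 5 × 1, A = 5 cm², x = 3.5 cm, Ī = 10.42 cm⁴.
Bottom flange (beyond web): 5 × 1, A = 5 cm², x = 3.5 cm, Ī = 10.42 cm⁴.
Centroid: x̄ = ΣA·x / ΣA = 1.311 cm.
Transfer each piece to the centroidal y-axis using Ī + A·d² with d = x − 1.311:
  web: d = -0.8108 cm → contributes +20 cm⁴
  top flange (beyond web): d = 2.189 cm → contributes +34.38 cm⁴
  bottom flange (beyond web): d = 2.189 cm → contributes +34.38 cm⁴
Total I = 88.76 cm⁴.

I_y ≈ 89 cm⁴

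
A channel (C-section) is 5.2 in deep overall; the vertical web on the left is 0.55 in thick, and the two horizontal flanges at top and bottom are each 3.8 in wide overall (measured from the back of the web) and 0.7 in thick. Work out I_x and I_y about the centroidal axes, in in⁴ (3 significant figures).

I_x ≈ 29.7 in⁴, I_y ≈ 10.4 in⁴

Split into non-overlapping primitives; take the origin at the lower-left of the bounding box.
Web: 0.55 × 5.2, A = 2.86 in², y = 2.6 in, Ī = 6.4445 in⁴.
Top flange (beyond web): 3.25 × 0.7, A = 2.275 in², y = 4.85 in, Ī = 0.092896 in⁴.
Bottom flange (beyond web): 3.25 × 0.7, A = 2.275 in², y = 0.35 in, Ī = 0.092896 in⁴.
By symmetry the centroid is at mid-height, ȳ = 2.6 in.
Transfer each piece to the centroidal x-axis using Ī + A·d² with d = y − 2.6:
  web: d = 0 in → contributes +6.4445 in⁴
  top flange (beyond web): d = 2.25 in → contributes +11.61 in⁴
  bottom flange (beyond web): d = -2.25 in → contributes +11.61 in⁴
Total I = 29.665 in⁴.
For the y-axis: x̄ = 1.4417 in.
Repeating about the centroidal y-axis gives I_y = 10.417 in⁴.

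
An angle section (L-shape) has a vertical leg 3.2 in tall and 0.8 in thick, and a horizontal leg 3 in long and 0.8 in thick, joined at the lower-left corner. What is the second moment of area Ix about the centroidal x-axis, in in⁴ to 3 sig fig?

Ix ≈ 3.78 in⁴

Split into non-overlapping primitives; take the origin at the lower-left of the bounding box.
Vertical leg: 0.8 × 3.2, A = 2.56 in², y = 1.6 in, Ī = 2.1845 in⁴.
Horizontal leg (remainder): 2.2 × 0.8, A = 1.76 in², y = 0.4 in, Ī = 0.093867 in⁴.
Centroid: ȳ = ΣA·y / ΣA = 1.1111 in.
Transfer each piece to the centroidal x-axis using Ī + A·d² with d = y − 1.1111:
  vertical leg: d = 0.48889 in → contributes +2.7964 in⁴
  horizontal leg (remainder): d = -0.71111 in → contributes +0.98386 in⁴
Total I = 3.7803 in⁴.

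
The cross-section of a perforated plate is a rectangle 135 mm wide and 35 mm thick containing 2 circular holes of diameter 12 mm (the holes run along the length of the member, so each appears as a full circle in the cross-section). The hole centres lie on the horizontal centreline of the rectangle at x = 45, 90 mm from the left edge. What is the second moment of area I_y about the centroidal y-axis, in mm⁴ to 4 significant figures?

I_y ≈ 7.060 × 10⁶ mm⁴

Split into non-overlapping primitives; take the origin at the lower-left of the bounding box.
Plate: 135 × 35, A = 4 725 mm², x = 67.5 mm, Ī = 7 176 094 mm⁴.
Hole 1 (subtracted): ⌀12, A = 113.097 mm², x = 45 mm, Ī = 1017.88 mm⁴.
Hole 2 (subtracted): ⌀12, A = 113.097 mm², x = 90 mm, Ī = 1017.88 mm⁴.
By symmetry the centroid is at mid-width, x̄ = 67.5 mm.
Transfer each piece to the centroidal y-axis using Ī + A·d² with d = x − 67.5:
  plate: d = 0 mm → contributes +7 176 094 mm⁴
  hole 1: d = -22.5 mm → contributes −58273.4 mm⁴
  hole 2: d = 22.5 mm → contributes −58273.4 mm⁴
Total I = 7 059 547 mm⁴.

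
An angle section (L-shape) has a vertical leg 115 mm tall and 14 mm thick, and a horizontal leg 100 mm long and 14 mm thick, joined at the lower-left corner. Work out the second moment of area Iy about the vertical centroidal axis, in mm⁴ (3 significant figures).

Treat the section as a set of non-overlapping primitives; coordinates are from the bounding-box lower-left.
Vertical leg: 14 × 115, A = 1 610 mm², x = 7 mm, Ī = 26 297 mm⁴.
Horizontal leg (remainder): 86 × 14, A = 1 204 mm², x = 57 mm, Ī = 742 065 mm⁴.
Centroid: x̄ = ΣA·x / ΣA = 28.393 mm.
Transfer each piece to the vertical centroidal axis using Ī + A·d² with d = x − 28.393:
  vertical leg: d = -21.393 mm → contributes +763 132 mm⁴
  horizontal leg (remainder): d = 28.607 mm → contributes +1 727 369 mm⁴
Total I = 2 490 501 mm⁴.

Iy ≈ 2.49 × 10⁶ mm⁴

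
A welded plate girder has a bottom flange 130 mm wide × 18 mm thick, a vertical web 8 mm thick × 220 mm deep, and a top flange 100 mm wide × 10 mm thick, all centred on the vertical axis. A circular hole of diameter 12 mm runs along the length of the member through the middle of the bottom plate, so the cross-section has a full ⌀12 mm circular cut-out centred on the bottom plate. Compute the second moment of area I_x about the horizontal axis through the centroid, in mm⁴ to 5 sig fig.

I_x ≈ 4.7417 × 10⁷ mm⁴

Decompose the section into non-overlapping parts with the origin at the bottom-left of its bounding rectangle.
Bottom plate: 130 × 18, A = 2 340 mm², y = 9 mm, Ī = 63 180 mm⁴.
Web plate: 8 × 220, A = 1 760 mm², y = 128 mm, Ī = 7 098 667 mm⁴.
Top plate: 100 × 10, A = 1 000 mm², y = 243 mm, Ī = 8333.333 mm⁴.
Hole (subtracted): ⌀12, A = 113.0973 mm², y = 9 mm, Ī = 1017.876 mm⁴.
Centroid: ȳ = ΣA·y / ΣA = 97.92093 mm.
Transfer each piece to the horizontal axis through the centroid using Ī + A·d² with d = y − 97.92093:
  bottom plate: d = -88.92093 mm → contributes +18 565 398 mm⁴
  web plate: d = 30.07907 mm → contributes +8 691 028 mm⁴
  top plate: d = 145.0791 mm → contributes +21 056 271 mm⁴
  hole: d = -88.92093 mm → contributes −895270.7 mm⁴
Total I = 47 417 427 mm⁴.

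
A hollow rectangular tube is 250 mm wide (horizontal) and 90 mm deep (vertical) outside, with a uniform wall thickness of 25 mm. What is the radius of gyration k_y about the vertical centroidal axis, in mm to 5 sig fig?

k_y ≈ 79.011 mm

Decompose the section into non-overlapping parts with the origin at the bottom-left of its bounding rectangle.
Outer rectangle: 250 × 90, A = 22 500 mm², x = 125 mm, Ī = 117 187 500 mm⁴.
Inner void (subtracted): 200 × 40, A = 8 000 mm², x = 125 mm, Ī = 26 666 667 mm⁴.
By symmetry the centroid is at mid-width, x̄ = 125 mm.
All pieces are centred on the vertical centroidal axis, so I = ΣĪ (holes subtracted) = 90 520 833 mm⁴.
Radius of gyration: k = √(I/A) = √(90 520 833 / 14 500) = 79.01149 mm.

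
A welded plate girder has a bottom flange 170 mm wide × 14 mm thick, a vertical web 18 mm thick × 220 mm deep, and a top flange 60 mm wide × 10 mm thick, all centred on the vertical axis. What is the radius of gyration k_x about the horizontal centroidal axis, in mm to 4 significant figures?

k_x ≈ 85.06 mm

Decompose the section into non-overlapping parts with the origin at the bottom-left of its bounding rectangle.
Bottom plate: 170 × 14, A = 2 380 mm², y = 7 mm, Ī = 38873.3 mm⁴.
Web plate: 18 × 220, A = 3 960 mm², y = 124 mm, Ī = 15 972 000 mm⁴.
Top plate: 60 × 10, A = 600 mm², y = 239 mm, Ī = 5 000 mm⁴.
Centroid: ȳ = ΣA·y / ΣA = 93.8184 mm.
Transfer each piece to the horizontal centroidal axis using Ī + A·d² with d = y − 93.8184:
  bottom plate: d = -86.8184 mm → contributes +17 977 986 mm⁴
  web plate: d = 30.1816 mm → contributes +19 579 268 mm⁴
  top plate: d = 145.182 mm → contributes +12 651 611 mm⁴
Total I = 50 208 865 mm⁴.
Radius of gyration: k = √(I/A) = √(50 208 865 / 6 940) = 85.0571 mm.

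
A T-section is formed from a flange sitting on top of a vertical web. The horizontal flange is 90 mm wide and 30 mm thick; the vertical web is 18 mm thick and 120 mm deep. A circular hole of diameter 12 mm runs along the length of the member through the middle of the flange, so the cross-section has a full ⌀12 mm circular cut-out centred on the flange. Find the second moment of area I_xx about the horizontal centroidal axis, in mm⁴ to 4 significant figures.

I_xx ≈ 9.415 × 10⁶ mm⁴

Break the section into simple shapes (no overlaps), measuring from the bottom-left corner of the bounding box.
Flange: 90 × 30, A = 2 700 mm², y = 135 mm, Ī = 202 500 mm⁴.
Web: 18 × 120, A = 2 160 mm², y = 60 mm, Ī = 2 592 000 mm⁴.
Hole (subtracted): ⌀12, A = 113.097 mm², y = 135 mm, Ī = 1017.88 mm⁴.
Centroid: ȳ = ΣA·y / ΣA = 100.872 mm.
Transfer each piece to the horizontal centroidal axis using Ī + A·d² with d = y − 100.872:
  flange: d = 34.1275 mm → contributes +3 347 156 mm⁴
  web: d = -40.8725 mm → contributes +6 200 409 mm⁴
  hole: d = 34.1275 mm → contributes −132 741 mm⁴
Total I = 9 414 824 mm⁴.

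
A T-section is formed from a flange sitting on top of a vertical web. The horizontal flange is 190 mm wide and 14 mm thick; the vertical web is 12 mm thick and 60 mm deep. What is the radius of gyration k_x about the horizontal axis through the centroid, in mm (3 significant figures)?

Decompose the section into non-overlapping parts with the origin at the bottom-left of its bounding rectangle.
Flange: 190 × 14, A = 2 660 mm², y = 67 mm, Ī = 43 447 mm⁴.
Web: 12 × 60, A = 720 mm², y = 30 mm, Ī = 216 000 mm⁴.
Centroid: ȳ = ΣA·y / ΣA = 59.118 mm.
Transfer each piece to the horizontal axis through the centroid using Ī + A·d² with d = y − 59.118:
  flange: d = 7.8817 mm → contributes +208 687 mm⁴
  web: d = -29.118 mm → contributes +826 472 mm⁴
Total I = 1 035 159 mm⁴.
Radius of gyration: k = √(I/A) = √(1 035 159 / 3 380) = 17.5 mm.

k_x ≈ 17.5 mm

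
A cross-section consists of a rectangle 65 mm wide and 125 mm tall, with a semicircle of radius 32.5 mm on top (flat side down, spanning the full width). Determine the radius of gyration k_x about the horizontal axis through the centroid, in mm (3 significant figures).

k_x ≈ 43.7 mm

Split into non-overlapping primitives; take the origin at the lower-left of the bounding box.
Rectangular body: 65 × 125, A = 8 125 mm², y = 62.5 mm, Ī = 10 579 427 mm⁴.
Semicircular cap: semicircle r = 32.5, A = 1659.2 mm², y = 138.79 mm, Ī = 122 452 mm⁴.
Centroid: ȳ = ΣA·y / ΣA = 75.438 mm.
Transfer each piece to the horizontal axis through the centroid using Ī + A·d² with d = y − 75.438:
  rectangular body: d = -12.938 mm → contributes +11 939 381 mm⁴
  semicircular cap: d = 63.356 mm → contributes +6 782 250 mm⁴
Total I = 18 721 632 mm⁴.
Radius of gyration: k = √(I/A) = √(18 721 632 / 9784.2) = 43.743 mm.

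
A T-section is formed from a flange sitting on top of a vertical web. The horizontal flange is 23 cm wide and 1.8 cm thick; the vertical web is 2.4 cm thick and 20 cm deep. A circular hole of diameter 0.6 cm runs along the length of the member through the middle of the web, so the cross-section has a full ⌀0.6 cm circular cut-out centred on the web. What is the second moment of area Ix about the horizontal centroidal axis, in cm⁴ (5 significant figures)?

Decompose the section into non-overlapping parts with the origin at the bottom-left of its bounding rectangle.
Flange: 23 × 1.8, A = 41.4 cm², y = 20.9 cm, Ī = 11.178 cm⁴.
Web: 2.4 × 20, A = 48 cm², y = 10 cm, Ī = 1 600 cm⁴.
Hole (subtracted): ⌀0.6, A = 0.2827433 cm², y = 10 cm, Ī = 0.006361725 cm⁴.
Centroid: ȳ = ΣA·y / ΣA = 15.06367 cm.
Transfer each piece to the horizontal centroidal axis using Ī + A·d² with d = y − 15.06367:
  flange: d = 5.836334 cm → contributes +1421.378 cm⁴
  web: d = -5.063666 cm → contributes +2830.754 cm⁴
  hole: d = -5.063666 cm → contributes −7.256102 cm⁴
Total I = 4244.876 cm⁴.

Ix ≈ 4244.9 cm⁴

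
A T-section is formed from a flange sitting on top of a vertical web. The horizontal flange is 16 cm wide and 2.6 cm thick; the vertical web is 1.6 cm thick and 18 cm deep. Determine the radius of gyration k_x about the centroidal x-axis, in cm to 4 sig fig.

k_x ≈ 6.085 cm

Break the section into simple shapes (no overlaps), measuring from the bottom-left corner of the bounding box.
Flange: 16 × 2.6, A = 41.6 cm², y = 19.3 cm, Ī = 23.4347 cm⁴.
Web: 1.6 × 18, A = 28.8 cm², y = 9 cm, Ī = 777.6 cm⁴.
Centroid: ȳ = ΣA·y / ΣA = 15.0864 cm.
Transfer each piece to the centroidal x-axis using Ī + A·d² with d = y − 15.0864:
  flange: d = 4.21364 cm → contributes +762.031 cm⁴
  web: d = -6.08636 cm → contributes +1844.46 cm⁴
Total I = 2606.49 cm⁴.
Radius of gyration: k = √(I/A) = √(2606.49 / 70.4) = 6.08474 cm.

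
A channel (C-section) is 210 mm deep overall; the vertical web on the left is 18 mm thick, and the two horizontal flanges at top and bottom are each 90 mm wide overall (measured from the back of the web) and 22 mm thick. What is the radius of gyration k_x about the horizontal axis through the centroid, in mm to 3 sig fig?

Treat the section as a set of non-overlapping primitives; coordinates are from the bounding-box lower-left.
Web: 18 × 210, A = 3 780 mm², y = 105 mm, Ī = 13 891 500 mm⁴.
Top flange (beyond web): 72 × 22, A = 1 584 mm², y = 199 mm, Ī = 63 888 mm⁴.
Bottom flange (beyond web): 72 × 22, A = 1 584 mm², y = 11 mm, Ī = 63 888 mm⁴.
By symmetry the centroid is at mid-height, ȳ = 105 mm.
Transfer each piece to the horizontal axis through the centroid using Ī + A·d² with d = y − 105:
  web: d = 0 mm → contributes +13 891 500 mm⁴
  top flange (beyond web): d = 94 mm → contributes +14 060 112 mm⁴
  bottom flange (beyond web): d = -94 mm → contributes +14 060 112 mm⁴
Total I = 42 011 724 mm⁴.
Radius of gyration: k = √(I/A) = √(42 011 724 / 6 948) = 77.76 mm.

k_x ≈ 77.8 mm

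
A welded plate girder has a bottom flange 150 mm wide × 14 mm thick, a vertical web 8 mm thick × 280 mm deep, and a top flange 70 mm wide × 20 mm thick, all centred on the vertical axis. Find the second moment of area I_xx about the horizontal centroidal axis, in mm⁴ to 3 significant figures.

I_xx ≈ 8.99 × 10⁷ mm⁴

Split into non-overlapping primitives; take the origin at the lower-left of the bounding box.
Bottom plate: 150 × 14, A = 2 100 mm², y = 7 mm, Ī = 34 300 mm⁴.
Web plate: 8 × 280, A = 2 240 mm², y = 154 mm, Ī = 14 634 667 mm⁴.
Top plate: 70 × 20, A = 1 400 mm², y = 304 mm, Ī = 46 667 mm⁴.
Centroid: ȳ = ΣA·y / ΣA = 136.8 mm.
Transfer each piece to the horizontal centroidal axis using Ī + A·d² with d = y − 136.8:
  bottom plate: d = -129.8 mm → contributes +35 417 843 mm⁴
  web plate: d = 17.195 mm → contributes +15 296 972 mm⁴
  top plate: d = 167.2 mm → contributes +39 182 559 mm⁴
Total I = 89 897 375 mm⁴.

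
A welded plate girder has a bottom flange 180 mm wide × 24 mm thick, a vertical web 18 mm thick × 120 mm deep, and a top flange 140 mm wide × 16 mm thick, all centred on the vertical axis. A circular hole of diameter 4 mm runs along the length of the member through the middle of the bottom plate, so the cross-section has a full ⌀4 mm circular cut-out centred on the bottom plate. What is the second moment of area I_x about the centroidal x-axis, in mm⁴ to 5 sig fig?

I_x ≈ 3.2674 × 10⁷ mm⁴

Treat the section as a set of non-overlapping primitives; coordinates are from the bounding-box lower-left.
Bottom plate: 180 × 24, A = 4 320 mm², y = 12 mm, Ī = 207 360 mm⁴.
Web plate: 18 × 120, A = 2 160 mm², y = 84 mm, Ī = 2 592 000 mm⁴.
Top plate: 140 × 16, A = 2 240 mm², y = 152 mm, Ī = 47786.67 mm⁴.
Hole (subtracted): ⌀4, A = 12.56637 mm², y = 12 mm, Ī = 12.56637 mm⁴.
Centroid: ȳ = ΣA·y / ΣA = 65.87581 mm.
Transfer each piece to the centroidal x-axis using Ī + A·d² with d = y − 65.87581:
  bottom plate: d = -53.87581 mm → contributes +12 746 602 mm⁴
  web plate: d = 18.12419 mm → contributes +3 301 531 mm⁴
  top plate: d = 86.12419 mm → contributes +16 662 711 mm⁴
  hole: d = -53.87581 mm → contributes −36487.74 mm⁴
Total I = 32 674 356 mm⁴.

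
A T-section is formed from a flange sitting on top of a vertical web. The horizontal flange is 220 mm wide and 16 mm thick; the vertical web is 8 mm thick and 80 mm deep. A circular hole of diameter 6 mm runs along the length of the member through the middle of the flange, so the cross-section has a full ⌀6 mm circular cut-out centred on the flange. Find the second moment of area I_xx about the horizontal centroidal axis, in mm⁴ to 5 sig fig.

Break the section into simple shapes (no overlaps), measuring from the bottom-left corner of the bounding box.
Flange: 220 × 16, A = 3 520 mm², y = 88 mm, Ī = 75093.33 mm⁴.
Web: 8 × 80, A = 640 mm², y = 40 mm, Ī = 341333.3 mm⁴.
Hole (subtracted): ⌀6, A = 28.27433 mm², y = 88 mm, Ī = 63.61725 mm⁴.
Centroid: ȳ = ΣA·y / ΣA = 80.56485 mm.
Transfer each piece to the horizontal centroidal axis using Ī + A·d² with d = y − 80.56485:
  flange: d = 7.43515 mm → contributes +269684.1 mm⁴
  web: d = -40.56485 mm → contributes +1 394 458 mm⁴
  hole: d = 7.43515 mm → contributes −1626.664 mm⁴
Total I = 1 662 515 mm⁴.

I_xx ≈ 1.6625 × 10⁶ mm⁴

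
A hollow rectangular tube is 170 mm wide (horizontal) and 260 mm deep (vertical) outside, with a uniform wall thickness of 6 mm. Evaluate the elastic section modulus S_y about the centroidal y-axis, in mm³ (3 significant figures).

S_y ≈ 2.93 × 10⁵ mm³

Treat the section as a set of non-overlapping primitives; coordinates are from the bounding-box lower-left.
Outer rectangle: 170 × 260, A = 44 200 mm², x = 85 mm, Ī = 106 448 333 mm⁴.
Inner void (subtracted): 158 × 248, A = 39 184 mm², x = 85 mm, Ī = 81 515 781 mm⁴.
By symmetry the centroid is at mid-width, x̄ = 85 mm.
All pieces are centred on the centroidal y-axis, so I = ΣĪ (holes subtracted) = 24 932 552 mm⁴.
Extreme fibre distance c = 85 mm; S = I/c = 293 324 mm³.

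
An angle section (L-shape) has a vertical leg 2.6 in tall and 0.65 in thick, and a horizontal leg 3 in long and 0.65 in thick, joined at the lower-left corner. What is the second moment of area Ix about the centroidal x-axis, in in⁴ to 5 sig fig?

Ix ≈ 1.7685 in⁴

Split into non-overlapping primitives; take the origin at the lower-left of the bounding box.
Vertical leg: 0.65 × 2.6, A = 1.69 in², y = 1.3 in, Ī = 0.9520333 in⁴.
Horizontal leg (remainder): 2.35 × 0.65, A = 1.5275 in², y = 0.325 in, Ī = 0.05378073 in⁴.
Centroid: ȳ = ΣA·y / ΣA = 0.8371212 in.
Transfer each piece to the centroidal x-axis using Ī + A·d² with d = y − 0.8371212:
  vertical leg: d = 0.4628788 in → contributes +1.314127 in⁴
  horizontal leg (remainder): d = -0.5121212 in → contributes +0.4543953 in⁴
Total I = 1.768523 in⁴.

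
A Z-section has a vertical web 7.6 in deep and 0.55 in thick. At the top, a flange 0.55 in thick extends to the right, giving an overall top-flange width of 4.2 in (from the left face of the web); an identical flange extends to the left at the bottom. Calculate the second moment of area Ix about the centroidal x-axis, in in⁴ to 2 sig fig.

Split into non-overlapping primitives; take the origin at the lower-left of the bounding box.
Web: 0.55 × 7.6, A = 4.18 in², y = 3.8 in, Ī = 20.12 in⁴.
Top flange (beyond web): 3.65 × 0.55, A = 2.008 in², y = 7.325 in, Ī = 0.05061 in⁴.
Bottom flange (beyond web): 3.65 × 0.55, A = 2.008 in², y = 0.275 in, Ī = 0.05061 in⁴.
Centroid: ȳ = ΣA·y / ΣA = 3.8 in.
Transfer each piece to the centroidal x-axis using Ī + A·d² with d = y − 3.8:
  web: d = 0 in → contributes +20.12 in⁴
  top flange (beyond web): d = 3.525 in → contributes +25 in⁴
  bottom flange (beyond web): d = -3.525 in → contributes +25 in⁴
Total I = 70.11 in⁴.

Ix ≈ 70 in⁴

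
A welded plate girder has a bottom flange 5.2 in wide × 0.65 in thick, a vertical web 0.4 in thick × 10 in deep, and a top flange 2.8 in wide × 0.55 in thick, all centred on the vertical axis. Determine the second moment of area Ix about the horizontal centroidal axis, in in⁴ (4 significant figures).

Ix ≈ 161.3 in⁴

Break the section into simple shapes (no overlaps), measuring from the bottom-left corner of the bounding box.
Bottom plate: 5.2 × 0.65, A = 3.38 in², y = 0.325 in, Ī = 0.119004 in⁴.
Web plate: 0.4 × 10, A = 4 in², y = 5.65 in, Ī = 33.3333 in⁴.
Top plate: 2.8 × 0.55, A = 1.54 in², y = 10.925 in, Ī = 0.0388208 in⁴.
Centroid: ȳ = ΣA·y / ΣA = 4.54294 in.
Transfer each piece to the horizontal centroidal axis using Ī + A·d² with d = y − 4.54294:
  bottom plate: d = -4.21794 in → contributes +60.2526 in⁴
  web plate: d = 1.10706 in → contributes +38.2357 in⁴
  top plate: d = 6.38206 in → contributes +62.7641 in⁴
Total I = 161.252 in⁴.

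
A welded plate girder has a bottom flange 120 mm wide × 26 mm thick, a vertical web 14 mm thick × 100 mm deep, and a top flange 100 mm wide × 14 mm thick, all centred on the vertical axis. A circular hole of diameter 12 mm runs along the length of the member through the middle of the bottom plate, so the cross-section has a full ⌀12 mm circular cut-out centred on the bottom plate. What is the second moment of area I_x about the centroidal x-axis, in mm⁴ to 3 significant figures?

Treat the section as a set of non-overlapping primitives; coordinates are from the bounding-box lower-left.
Bottom plate: 120 × 26, A = 3 120 mm², y = 13 mm, Ī = 175 760 mm⁴.
Web plate: 14 × 100, A = 1 400 mm², y = 76 mm, Ī = 1 166 667 mm⁴.
Top plate: 100 × 14, A = 1 400 mm², y = 133 mm, Ī = 22 867 mm⁴.
Hole (subtracted): ⌀12, A = 113.1 mm², y = 13 mm, Ī = 1017.9 mm⁴.
Centroid: ȳ = ΣA·y / ΣA = 57.12 mm.
Transfer each piece to the centroidal x-axis using Ī + A·d² with d = y − 57.12:
  bottom plate: d = -44.12 mm → contributes +6 249 046 mm⁴
  web plate: d = 18.88 mm → contributes +1 665 708 mm⁴
  top plate: d = 75.88 mm → contributes +8 083 771 mm⁴
  hole: d = -44.12 mm → contributes −221 169 mm⁴
Total I = 15 777 356 mm⁴.

I_x ≈ 1.58 × 10⁷ mm⁴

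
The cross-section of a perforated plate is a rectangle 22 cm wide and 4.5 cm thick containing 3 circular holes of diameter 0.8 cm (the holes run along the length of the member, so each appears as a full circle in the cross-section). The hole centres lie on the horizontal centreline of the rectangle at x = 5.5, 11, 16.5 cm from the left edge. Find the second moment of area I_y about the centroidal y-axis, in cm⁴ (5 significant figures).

Split into non-overlapping primitives; take the origin at the lower-left of the bounding box.
Plate: 22 × 4.5, A = 99 cm², x = 11 cm, Ī = 3 993 cm⁴.
Hole 1 (subtracted): ⌀0.8, A = 0.5026548 cm², x = 5.5 cm, Ī = 0.02010619 cm⁴.
Hole 2 (subtracted): ⌀0.8, A = 0.5026548 cm², x = 11 cm, Ī = 0.02010619 cm⁴.
Hole 3 (subtracted): ⌀0.8, A = 0.5026548 cm², x = 16.5 cm, Ī = 0.02010619 cm⁴.
By symmetry the centroid is at mid-width, x̄ = 11 cm.
Transfer each piece to the centroidal y-axis using Ī + A·d² with d = x − 11:
  plate: d = 0 cm → contributes +3 993 cm⁴
  hole 1: d = -5.5 cm → contributes −15.22541 cm⁴
  hole 2: d = 0 cm → contributes −0.02010619 cm⁴
  hole 3: d = 5.5 cm → contributes −15.22541 cm⁴
Total I = 3962.529 cm⁴.

I_y ≈ 3962.5 cm⁴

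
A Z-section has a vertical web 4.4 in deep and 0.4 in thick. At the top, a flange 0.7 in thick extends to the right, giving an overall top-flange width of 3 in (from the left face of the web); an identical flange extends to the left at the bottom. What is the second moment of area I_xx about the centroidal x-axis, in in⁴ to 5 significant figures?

I_xx ≈ 15.446 in⁴

Split into non-overlapping primitives; take the origin at the lower-left of the bounding box.
Web: 0.4 × 4.4, A = 1.76 in², y = 2.2 in, Ī = 2.839467 in⁴.
Top flange (beyond web): 2.6 × 0.7, A = 1.82 in², y = 4.05 in, Ī = 0.07431667 in⁴.
Bottom flange (beyond web): 2.6 × 0.7, A = 1.82 in², y = 0.35 in, Ī = 0.07431667 in⁴.
Centroid: ȳ = ΣA·y / ΣA = 2.2 in.
Transfer each piece to the centroidal x-axis using Ī + A·d² with d = y − 2.2:
  web: d = 0 in → contributes +2.839467 in⁴
  top flange (beyond web): d = 1.85 in → contributes +6.303267 in⁴
  bottom flange (beyond web): d = -1.85 in → contributes +6.303267 in⁴
Total I = 15.446 in⁴.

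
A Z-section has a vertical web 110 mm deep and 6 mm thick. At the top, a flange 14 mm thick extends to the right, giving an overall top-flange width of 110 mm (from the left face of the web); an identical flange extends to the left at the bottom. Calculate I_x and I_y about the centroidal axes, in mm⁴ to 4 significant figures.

I_x ≈ 7.422 × 10⁶ mm⁴, I_y ≈ 1.144 × 10⁷ mm⁴

Split into non-overlapping primitives; take the origin at the lower-left of the bounding box.
Web: 6 × 110, A = 660 mm², y = 55 mm, Ī = 665 500 mm⁴.
Top flange (beyond web): 104 × 14, A = 1 456 mm², y = 103 mm, Ī = 23781.3 mm⁴.
Bottom flange (beyond web): 104 × 14, A = 1 456 mm², y = 7 mm, Ī = 23781.3 mm⁴.
Centroid: ȳ = ΣA·y / ΣA = 55 mm.
Transfer each piece to the centroidal x-axis using Ī + A·d² with d = y − 55:
  web: d = 0 mm → contributes +665 500 mm⁴
  top flange (beyond web): d = 48 mm → contributes +3 378 405 mm⁴
  bottom flange (beyond web): d = -48 mm → contributes +3 378 405 mm⁴
Total I = 7 422 311 mm⁴.
For the y-axis: x̄ = 107 mm.
Repeating about the centroidal y-axis gives I_y = 11 435 463 mm⁴.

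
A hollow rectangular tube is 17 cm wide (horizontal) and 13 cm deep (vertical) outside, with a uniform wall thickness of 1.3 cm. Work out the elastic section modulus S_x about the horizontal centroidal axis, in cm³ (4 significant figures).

Decompose the section into non-overlapping parts with the origin at the bottom-left of its bounding rectangle.
Outer rectangle: 17 × 13, A = 221 cm², y = 6.5 cm, Ī = 3112.42 cm⁴.
Inner void (subtracted): 14.4 × 10.4, A = 149.76 cm², y = 6.5 cm, Ī = 1349.84 cm⁴.
By symmetry the centroid is at mid-height, ȳ = 6.5 cm.
All pieces are centred on the horizontal centroidal axis, so I = ΣĪ (holes subtracted) = 1762.58 cm⁴.
Extreme fibre distance c = 6.5 cm; S = I/c = 271.166 cm³.

S_x ≈ 271.2 cm³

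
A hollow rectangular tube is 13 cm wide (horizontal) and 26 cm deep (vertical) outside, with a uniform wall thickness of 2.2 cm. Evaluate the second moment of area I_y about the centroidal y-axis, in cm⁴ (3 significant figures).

Decompose the section into non-overlapping parts with the origin at the bottom-left of its bounding rectangle.
Outer rectangle: 13 × 26, A = 338 cm², x = 6.5 cm, Ī = 4760.2 cm⁴.
Inner void (subtracted): 8.6 × 21.6, A = 185.76 cm², x = 6.5 cm, Ī = 1144.9 cm⁴.
By symmetry the centroid is at mid-width, x̄ = 6.5 cm.
All pieces are centred on the centroidal y-axis, so I = ΣĪ (holes subtracted) = 3615.3 cm⁴.

I_y ≈ 3620 cm⁴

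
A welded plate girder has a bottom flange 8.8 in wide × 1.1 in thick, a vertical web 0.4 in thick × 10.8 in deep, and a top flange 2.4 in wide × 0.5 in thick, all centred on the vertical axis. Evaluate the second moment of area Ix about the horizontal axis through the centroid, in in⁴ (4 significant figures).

Ix ≈ 254.1 in⁴

Decompose the section into non-overlapping parts with the origin at the bottom-left of its bounding rectangle.
Bottom plate: 8.8 × 1.1, A = 9.68 in², y = 0.55 in, Ī = 0.976067 in⁴.
Web plate: 0.4 × 10.8, A = 4.32 in², y = 6.5 in, Ī = 41.9904 in⁴.
Top plate: 2.4 × 0.5, A = 1.2 in², y = 12.15 in, Ī = 0.025 in⁴.
Centroid: ȳ = ΣA·y / ΣA = 3.15684 in.
Transfer each piece to the horizontal axis through the centroid using Ī + A·d² with d = y − 3.15684:
  bottom plate: d = -2.60684 in → contributes +66.7577 in⁴
  web plate: d = 3.34316 in → contributes +90.2738 in⁴
  top plate: d = 8.99316 in → contributes +97.0773 in⁴
Total I = 254.109 in⁴.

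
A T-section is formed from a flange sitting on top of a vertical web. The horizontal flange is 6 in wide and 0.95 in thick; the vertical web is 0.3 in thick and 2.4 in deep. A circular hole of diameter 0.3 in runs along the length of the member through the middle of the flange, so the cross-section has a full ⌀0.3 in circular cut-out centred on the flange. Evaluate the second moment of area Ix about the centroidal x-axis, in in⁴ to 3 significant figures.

Ix ≈ 2.56 in⁴

Split into non-overlapping primitives; take the origin at the lower-left of the bounding box.
Flange: 6 × 0.95, A = 5.7 in², y = 2.875 in, Ī = 0.42869 in⁴.
Web: 0.3 × 2.4, A = 0.72 in², y = 1.2 in, Ī = 0.3456 in⁴.
Hole (subtracted): ⌀0.3, A = 0.070686 in², y = 2.875 in, Ī = 0.00039761 in⁴.
Centroid: ȳ = ΣA·y / ΣA = 2.6851 in.
Transfer each piece to the centroidal x-axis using Ī + A·d² with d = y − 2.6851:
  flange: d = 0.18994 in → contributes +0.63433 in⁴
  web: d = -1.4851 in → contributes +1.9335 in⁴
  hole: d = 0.18994 in → contributes −0.0029478 in⁴
Total I = 2.5649 in⁴.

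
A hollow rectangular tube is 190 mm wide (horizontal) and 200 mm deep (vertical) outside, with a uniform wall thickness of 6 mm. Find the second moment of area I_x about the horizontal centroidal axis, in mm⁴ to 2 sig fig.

I_x ≈ 2.8 × 10⁷ mm⁴

Split into non-overlapping primitives; take the origin at the lower-left of the bounding box.
Outer rectangle: 190 × 200, A = 38 000 mm², y = 100 mm, Ī = 126 666 667 mm⁴.
Inner void (subtracted): 178 × 188, A = 33 464 mm², y = 100 mm, Ī = 98 562 635 mm⁴.
By symmetry the centroid is at mid-height, ȳ = 100 mm.
All pieces are centred on the horizontal centroidal axis, so I = ΣĪ (holes subtracted) = 28 104 032 mm⁴.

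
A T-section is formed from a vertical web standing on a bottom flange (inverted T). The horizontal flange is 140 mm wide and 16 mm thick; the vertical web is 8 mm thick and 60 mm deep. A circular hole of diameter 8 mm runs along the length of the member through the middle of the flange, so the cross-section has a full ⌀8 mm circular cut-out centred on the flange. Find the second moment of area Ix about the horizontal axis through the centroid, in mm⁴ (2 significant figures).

Ix ≈ 7.6 × 10⁵ mm⁴

Split into non-overlapping primitives; take the origin at the lower-left of the bounding box.
Flange: 140 × 16, A = 2 240 mm², y = 8 mm, Ī = 47 787 mm⁴.
Web: 8 × 60, A = 480 mm², y = 46 mm, Ī = 144 000 mm⁴.
Hole (subtracted): ⌀8, A = 50.27 mm², y = 8 mm, Ī = 201.1 mm⁴.
Centroid: ȳ = ΣA·y / ΣA = 14.83 mm.
Transfer each piece to the horizontal axis through the centroid using Ī + A·d² with d = y − 14.83:
  flange: d = -6.832 mm → contributes +152 346 mm⁴
  web: d = 31.17 mm → contributes +610 289 mm⁴
  hole: d = -6.832 mm → contributes −2 547 mm⁴
Total I = 760 087 mm⁴.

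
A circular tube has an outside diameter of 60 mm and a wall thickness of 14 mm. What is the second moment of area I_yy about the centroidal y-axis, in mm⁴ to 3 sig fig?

Decompose the section into non-overlapping parts with the origin at the bottom-left of its bounding rectangle.
Outer circle: ⌀60, A = 2827.4 mm², x = 30 mm, Ī = 636 173 mm⁴.
Bore (subtracted): ⌀32, A = 804.25 mm², x = 30 mm, Ī = 51 472 mm⁴.
By symmetry the centroid is at mid-width, x̄ = 30 mm.
All pieces are centred on the centroidal y-axis, so I = ΣĪ (holes subtracted) = 584 701 mm⁴.

I_yy ≈ 5.85 × 10⁵ mm⁴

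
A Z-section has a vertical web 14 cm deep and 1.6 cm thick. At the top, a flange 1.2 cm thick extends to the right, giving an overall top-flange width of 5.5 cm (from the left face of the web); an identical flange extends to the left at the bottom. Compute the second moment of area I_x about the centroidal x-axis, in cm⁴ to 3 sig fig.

I_x ≈ 750 cm⁴

Decompose the section into non-overlapping parts with the origin at the bottom-left of its bounding rectangle.
Web: 1.6 × 14, A = 22.4 cm², y = 7 cm, Ī = 365.87 cm⁴.
Top flange (beyond web): 3.9 × 1.2, A = 4.68 cm², y = 13.4 cm, Ī = 0.5616 cm⁴.
Bottom flange (beyond web): 3.9 × 1.2, A = 4.68 cm², y = 0.6 cm, Ī = 0.5616 cm⁴.
Centroid: ȳ = ΣA·y / ΣA = 7 cm.
Transfer each piece to the centroidal x-axis using Ī + A·d² with d = y − 7:
  web: d = 0 cm → contributes +365.87 cm⁴
  top flange (beyond web): d = 6.4 cm → contributes +192.25 cm⁴
  bottom flange (beyond web): d = -6.4 cm → contributes +192.25 cm⁴
Total I = 750.38 cm⁴.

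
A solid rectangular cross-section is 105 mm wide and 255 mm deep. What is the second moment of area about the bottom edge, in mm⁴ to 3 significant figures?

The section: 105 × 255, A = 26 775 mm², y = 127.5 mm, Ī = 145 087 031 mm⁴.
Transfer it to the base of the section using Ī + A·d² with d = y − 0:
  the section: d = 127.5 mm → contributes +580 348 125 mm⁴
Total I = 580 348 125 mm⁴.

I_base ≈ 5.80 × 10⁸ mm⁴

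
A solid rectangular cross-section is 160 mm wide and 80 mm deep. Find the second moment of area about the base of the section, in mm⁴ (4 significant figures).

The section: 160 × 80, A = 12 800 mm², y = 40 mm, Ī = 6 826 667 mm⁴.
Transfer it to a horizontal axis along the bottom face using Ī + A·d² with d = y − 0:
  the section: d = 40 mm → contributes +27 306 667 mm⁴
Total I = 27 306 667 mm⁴.

I_base ≈ 2.731 × 10⁷ mm⁴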